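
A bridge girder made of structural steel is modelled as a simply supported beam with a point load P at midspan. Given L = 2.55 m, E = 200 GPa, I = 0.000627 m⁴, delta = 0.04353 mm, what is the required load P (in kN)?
Model: a simply supported beam with a point load P at midspan, so delta = (P·L^3) / (48·E·I).
Solve for P: P = (48·delta·E·I) / L^3.
Convert to SI units:
  E = 200 GPa = 2 × 10¹¹ Pa
  delta = 0.04353 mm = 4.353 × 10⁻⁵ m
Substitute:
  P = (48 × (4.353 × 10⁻⁵) × (2 × 10¹¹) × 0.000627) / 2.55^3
  P = 15800 N
Convert: P = 15800 N = 15.8 kN
Final answer: P = 15.8 kN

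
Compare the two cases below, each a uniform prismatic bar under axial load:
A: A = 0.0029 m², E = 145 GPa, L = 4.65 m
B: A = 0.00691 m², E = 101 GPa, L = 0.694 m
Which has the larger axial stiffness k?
Model: a uniform prismatic bar under axial load, so k = (A·E) / L (SI units).
  A: k = (0.0029 × (1.45 × 10¹¹)) / 4.65 = 9.043 × 10⁷ N/m = 90.43 MN/m
  B: k = (0.00691 × (1.01 × 10¹¹)) / 0.694 = 1.006 × 10⁹ N/m = 1006 MN/m
1006 MN/m > 90.43 MN/m, so B is larger.
Final answer: B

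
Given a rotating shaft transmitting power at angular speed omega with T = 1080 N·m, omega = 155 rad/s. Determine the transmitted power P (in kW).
Model: a rotating shaft transmitting power at angular speed omega, so P = T·omega.
Substitute:
  P = 1080 × 155
  P = 167400 W
Convert: P = 167400 W = 167.4 kW
Final answer: P = 167.4 kW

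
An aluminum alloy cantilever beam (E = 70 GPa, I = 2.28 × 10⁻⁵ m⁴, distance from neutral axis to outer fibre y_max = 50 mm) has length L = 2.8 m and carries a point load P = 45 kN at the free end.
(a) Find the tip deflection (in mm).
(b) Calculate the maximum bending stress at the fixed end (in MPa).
(a) Tip deflection of a cantilever with an end point load: δ = P·L^3 / (3·E·I). Convert P = 45 kN = 45000 N, E = 70 GPa = 7 × 10¹⁰ Pa.
  δ = (45000 × 2.8^3) / (3 × (7 × 10¹⁰) × (2.28 × 10⁻⁵)) = 0.2063 m = 206.3 mm
(b) Maximum bending moment at the fixed end: M = P·L = 45000 × 2.8 = 126000 N·m. Convert y_max = 50 mm = 0.05 m.
  σ = M·y_max / I = (126000 × 0.05) / (2.28 × 10⁻⁵) = 2.763 × 10⁸ Pa = 276.3 MPa
Final answer: (a) δ = 206.3 mm, (b) σ = 276.3 MPa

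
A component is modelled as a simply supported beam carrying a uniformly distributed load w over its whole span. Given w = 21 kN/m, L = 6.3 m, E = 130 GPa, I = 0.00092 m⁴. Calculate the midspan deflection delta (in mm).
Model: a simply supported beam carrying a uniformly distributed load w over its whole span, so delta = (5·w·L^4) / (384·E·I).
Convert to SI units:
  w = 21 kN/m = 21000 N/m
  E = 130 GPa = 1.3 × 10¹¹ Pa
Substitute:
  delta = (5 × 21000 × 6.3^4) / (384 × (1.3 × 10¹¹) × 0.00092)
  delta = 0.003602 m
Convert: delta = 0.003602 m = 3.602 mm
Final answer: delta = 3.602 mm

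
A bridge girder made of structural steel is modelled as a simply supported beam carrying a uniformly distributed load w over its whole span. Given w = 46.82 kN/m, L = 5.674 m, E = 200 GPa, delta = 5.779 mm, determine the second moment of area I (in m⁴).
Model: a simply supported beam carrying a uniformly distributed load w over its whole span, so delta = (5·w·L^4) / (384·E·I).
Solve for I: I = (5·w·L^4) / (384·delta·E).
Convert to SI units:
  w = 46.82 kN/m = 46820 N/m
  E = 200 GPa = 2 × 10¹¹ Pa
  delta = 5.779 mm = 0.005779 m
Substitute:
  I = (5 × 46820 × 5.674^4) / (384 × 0.005779 × (2 × 10¹¹))
  I = 0.0005467 m⁴
Final answer: I = 0.0005467 m⁴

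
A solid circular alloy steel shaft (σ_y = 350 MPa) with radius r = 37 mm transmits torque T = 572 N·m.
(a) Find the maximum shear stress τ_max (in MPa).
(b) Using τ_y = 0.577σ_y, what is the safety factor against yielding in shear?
(a) For a solid circular shaft, τ_max = T·r/J with J = π·r^4/2, i.e. τ_max = 2·T / (π·r^3). Convert r = 37 mm = 0.037 m.
  τ_max = (2 × 572) / (π × 0.037^3) = 7.189 × 10⁶ Pa = 7.189 MPa
(b) τ_y = 0.577 × 350 = 201.95 MPa
  SF = τ_y/τ_max = 201.95 / 7.189 = 28.09
Final answer: (a) τ_max = 7.189 MPa, (b) SF = 28.09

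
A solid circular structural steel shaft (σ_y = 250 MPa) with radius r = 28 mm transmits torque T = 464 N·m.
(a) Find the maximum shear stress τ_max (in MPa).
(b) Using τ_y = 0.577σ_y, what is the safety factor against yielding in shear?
(a) For a solid circular shaft, τ_max = T·r/J with J = π·r^4/2, i.e. τ_max = 2·T / (π·r^3). Convert r = 28 mm = 0.028 m.
  τ_max = (2 × 464) / (π × 0.028^3) = 1.346 × 10⁷ Pa = 13.46 MPa
(b) τ_y = 0.577 × 250 = 144.25 MPa
  SF = τ_y/τ_max = 144.25 / 13.46 = 10.72
Final answer: (a) τ_max = 13.46 MPa, (b) SF = 10.72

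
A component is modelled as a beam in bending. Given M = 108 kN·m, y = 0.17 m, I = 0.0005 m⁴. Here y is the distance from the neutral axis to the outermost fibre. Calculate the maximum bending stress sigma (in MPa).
Model: a beam in bending, so sigma = (M·y) / I.
Convert to SI units:
  M = 108 kN·m = 108000 N·m
Substitute:
  sigma = (108000 × 0.17) / 0.0005
  sigma = 3.672 × 10⁷ Pa
Convert: sigma = 3.672 × 10⁷ Pa = 36.72 MPa
Final answer: sigma = 36.72 MPa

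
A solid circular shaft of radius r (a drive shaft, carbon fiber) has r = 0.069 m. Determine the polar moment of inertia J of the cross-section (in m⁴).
Model: a solid circular shaft of radius r, so J = (π·r^4) / 2.
Substitute:
  J = (π × 0.069^4) / 2
  J = 3.561 × 10⁻⁵ m⁴
Final answer: J = 3.561 × 10⁻⁵ m⁴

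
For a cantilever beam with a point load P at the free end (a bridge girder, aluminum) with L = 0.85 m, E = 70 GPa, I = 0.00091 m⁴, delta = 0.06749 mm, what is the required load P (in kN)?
Model: a cantilever beam with a point load P at the free end, so delta = (P·L^3) / (3·E·I).
Solve for P: P = (3·delta·E·I) / L^3.
Convert to SI units:
  E = 70 GPa = 7 × 10¹⁰ Pa
  delta = 0.06749 mm = 6.749 × 10⁻⁵ m
Substitute:
  P = (3 × (6.749 × 10⁻⁵) × (7 × 10¹⁰) × 0.00091) / 0.85^3
  P = 21000 N
Convert: P = 21000 N = 21 kN
Final answer: P = 21 kN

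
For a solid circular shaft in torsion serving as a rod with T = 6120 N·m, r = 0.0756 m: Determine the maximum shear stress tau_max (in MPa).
Model: a solid circular shaft in torsion, so tau_max = (2·T) / (π·r^3).
Substitute:
  tau_max = (2 × 6120) / (π × 0.0756^3)
  tau_max = 9.017 × 10⁶ Pa
Convert: tau_max = 9.017 × 10⁶ Pa = 9.017 MPa
Final answer: tau_max = 9.017 MPa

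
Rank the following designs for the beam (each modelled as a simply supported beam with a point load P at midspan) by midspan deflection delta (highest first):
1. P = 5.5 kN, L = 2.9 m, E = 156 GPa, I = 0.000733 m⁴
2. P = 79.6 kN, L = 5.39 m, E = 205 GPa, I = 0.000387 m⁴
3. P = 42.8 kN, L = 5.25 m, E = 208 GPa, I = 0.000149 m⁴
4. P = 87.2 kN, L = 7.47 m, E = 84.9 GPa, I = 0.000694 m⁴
Model: a simply supported beam with a point load P at midspan, so delta = (P·L^3) / (48·E·I) (SI units).
  Case 1: delta = (5500 × 2.9^3) / (48 × (1.56 × 10¹¹) × 0.000733) = 2.444 × 10⁻⁵ m = 0.02444 mm
  Case 2: delta = (79600 × 5.39^3) / (48 × (2.05 × 10¹¹) × 0.000387) = 0.003273 m = 3.273 mm
  Case 3: delta = (42800 × 5.25^3) / (48 × (2.08 × 10¹¹) × 0.000149) = 0.004163 m = 4.163 mm
  Case 4: delta = (87200 × 7.47^3) / (48 × (8.49 × 10¹⁰) × 0.000694) = 0.01285 m = 12.85 mm
Ordering: 12.85 mm (case 4) > 4.163 mm (case 3) > 3.273 mm (case 2) > 0.02444 mm (case 1)
Final answer: 4, 3, 2, 1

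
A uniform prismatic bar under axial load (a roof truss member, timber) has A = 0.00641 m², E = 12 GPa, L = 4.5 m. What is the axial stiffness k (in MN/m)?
Model: a uniform prismatic bar under axial load, so k = (A·E) / L.
Convert to SI units:
  E = 12 GPa = 1.2 × 10¹⁰ Pa
Substitute:
  k = (0.00641 × (1.2 × 10¹⁰)) / 4.5
  k = 1.709 × 10⁷ N/m
Convert: k = 1.709 × 10⁷ N/m = 17.09 MN/m
Final answer: k = 17.09 MN/m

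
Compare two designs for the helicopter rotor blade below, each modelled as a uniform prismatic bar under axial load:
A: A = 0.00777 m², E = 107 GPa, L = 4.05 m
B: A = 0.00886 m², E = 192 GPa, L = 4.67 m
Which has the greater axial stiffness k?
Model: a uniform prismatic bar under axial load, so k = (A·E) / L (SI units).
  A: k = (0.00777 × (1.07 × 10¹¹)) / 4.05 = 2.053 × 10⁸ N/m = 205.3 MN/m
  B: k = (0.00886 × (1.92 × 10¹¹)) / 4.67 = 3.643 × 10⁸ N/m = 364.3 MN/m
364.3 MN/m > 205.3 MN/m, so B is larger.
Final answer: B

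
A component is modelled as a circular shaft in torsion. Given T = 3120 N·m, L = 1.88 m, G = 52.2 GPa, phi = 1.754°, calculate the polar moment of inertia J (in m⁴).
Model: a circular shaft in torsion, so phi = (T·L) / (G·J).
Solve for J: J = (T·L) / (phi·G).
Convert to SI units:
  G = 52.2 GPa = 5.22 × 10¹⁰ Pa
  phi = 1.754° = 0.03061 rad
Substitute:
  J = (3120 × 1.88) / (0.03061 × (5.22 × 10¹⁰))
  J = 3.671 × 10⁻⁶ m⁴
Final answer: J = 3.671 × 10⁻⁶ m⁴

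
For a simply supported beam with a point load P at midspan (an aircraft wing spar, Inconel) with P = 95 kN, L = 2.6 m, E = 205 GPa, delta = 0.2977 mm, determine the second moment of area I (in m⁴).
Model: a simply supported beam with a point load P at midspan, so delta = (P·L^3) / (48·E·I).
Solve for I: I = (P·L^3) / (48·delta·E).
Convert to SI units:
  P = 95 kN = 95000 N
  E = 205 GPa = 2.05 × 10¹¹ Pa
  delta = 0.2977 mm = 0.0002977 m
Substitute:
  I = (95000 × 2.6^3) / (48 × 0.0002977 × (2.05 × 10¹¹))
  I = 0.00057 m⁴
Final answer: I = 0.00057 m⁴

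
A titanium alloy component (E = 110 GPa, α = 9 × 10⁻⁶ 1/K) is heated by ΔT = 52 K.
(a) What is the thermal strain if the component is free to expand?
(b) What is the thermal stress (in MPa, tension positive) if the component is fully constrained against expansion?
(a) Free thermal strain ε_th = α·ΔT = (9 × 10⁻⁶) × 52 = 0.000468
(b) Fully constrained, the expansion is suppressed, so σ = -E·α·ΔT. Convert E = 110 GPa = 1.1 × 10¹¹ Pa.
  σ = -(1.1 × 10¹¹) × (9 × 10⁻⁶) × 52 = -5.148 × 10⁷ Pa = -51.48 MPa (compressive)
Final answer: (a) ε_th = 0.000468, (b) σ = -51.48 MPa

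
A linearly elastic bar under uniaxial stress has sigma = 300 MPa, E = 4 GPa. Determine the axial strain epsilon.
Model: a linearly elastic bar under uniaxial stress, so epsilon = sigma / E.
Convert to SI units:
  sigma = 300 MPa = 3 × 10⁸ Pa
  E = 4 GPa = 4 × 10⁹ Pa
Substitute:
  epsilon = (3 × 10⁸) / (4 × 10⁹)
  epsilon = 0.075
Final answer: epsilon = 0.075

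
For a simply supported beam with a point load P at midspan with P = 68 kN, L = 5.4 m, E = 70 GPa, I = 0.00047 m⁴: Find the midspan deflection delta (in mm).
Model: a simply supported beam with a point load P at midspan, so delta = (P·L^3) / (48·E·I).
Convert to SI units:
  P = 68 kN = 68000 N
  E = 70 GPa = 7 × 10¹⁰ Pa
Substitute:
  delta = (68000 × 5.4^3) / (48 × (7 × 10¹⁰) × 0.00047)
  delta = 0.00678 m
Convert: delta = 0.00678 m = 6.78 mm
Final answer: delta = 6.78 mm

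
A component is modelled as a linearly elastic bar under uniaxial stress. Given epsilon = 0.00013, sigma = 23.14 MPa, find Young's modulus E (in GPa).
Model: a linearly elastic bar under uniaxial stress, so sigma = E·epsilon.
Solve for E: E = sigma / epsilon.
Convert to SI units:
  sigma = 23.14 MPa = 2.314 × 10⁷ Pa
Substitute:
  E = (2.314 × 10⁷) / 0.00013
  E = 1.78 × 10¹¹ Pa
Convert: E = 1.78 × 10¹¹ Pa = 178 GPa
Final answer: E = 178 GPa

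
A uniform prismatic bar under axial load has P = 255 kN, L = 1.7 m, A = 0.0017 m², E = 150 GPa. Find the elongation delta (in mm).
Model: a uniform prismatic bar under axial load, so delta = (P·L) / (A·E).
Convert to SI units:
  P = 255 kN = 255000 N
  E = 150 GPa = 1.5 × 10¹¹ Pa
Substitute:
  delta = (255000 × 1.7) / (0.0017 × (1.5 × 10¹¹))
  delta = 0.0017 m
Convert: delta = 0.0017 m = 1.7 mm
Final answer: delta = 1.7 mm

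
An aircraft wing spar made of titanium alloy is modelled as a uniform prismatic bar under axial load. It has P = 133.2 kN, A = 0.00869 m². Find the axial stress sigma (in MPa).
Model: a uniform prismatic bar under axial load, so sigma = P / A.
Convert to SI units:
  P = 133.2 kN = 133200 N
Substitute:
  sigma = 133200 / 0.00869
  sigma = 1.533 × 10⁷ Pa
Convert: sigma = 1.533 × 10⁷ Pa = 15.33 MPa
Final answer: sigma = 15.33 MPa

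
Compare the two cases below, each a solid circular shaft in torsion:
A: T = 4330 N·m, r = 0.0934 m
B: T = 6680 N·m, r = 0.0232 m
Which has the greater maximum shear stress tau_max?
Model: a solid circular shaft in torsion, so tau_max = (2·T) / (π·r^3) (SI units).
  A: tau_max = (2 × 4330) / (π × 0.0934^3) = 3.383 × 10⁶ Pa = 3.383 MPa
  B: tau_max = (2 × 6680) / (π × 0.0232^3) = 3.406 × 10⁸ Pa = 340.6 MPa
340.6 MPa > 3.383 MPa, so B is larger.
Final answer: B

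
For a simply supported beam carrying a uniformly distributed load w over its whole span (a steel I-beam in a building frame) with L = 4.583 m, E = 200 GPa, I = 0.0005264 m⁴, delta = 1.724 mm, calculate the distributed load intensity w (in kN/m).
Model: a simply supported beam carrying a uniformly distributed load w over its whole span, so delta = (5·w·L^4) / (384·E·I).
Solve for w: w = (384·delta·E·I) / (5·L^4).
Convert to SI units:
  E = 200 GPa = 2 × 10¹¹ Pa
  delta = 1.724 mm = 0.001724 m
Substitute:
  w = (384 × 0.001724 × (2 × 10¹¹) × 0.0005264) / (5 × 4.583^4)
  w = 31600 N/m
Convert: w = 31600 N/m = 31.6 kN/m
Final answer: w = 31.6 kN/m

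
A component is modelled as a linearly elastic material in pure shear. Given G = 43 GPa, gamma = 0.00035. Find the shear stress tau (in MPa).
Model: a linearly elastic material in pure shear, so tau = G·gamma.
Convert to SI units:
  G = 43 GPa = 4.3 × 10¹⁰ Pa
Substitute:
  tau = (4.3 × 10¹⁰) × 0.00035
  tau = 1.505 × 10⁷ Pa
Convert: tau = 1.505 × 10⁷ Pa = 15.05 MPa
Final answer: tau = 15.05 MPa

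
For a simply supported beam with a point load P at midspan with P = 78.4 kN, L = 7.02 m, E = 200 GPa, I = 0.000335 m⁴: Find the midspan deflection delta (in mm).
Model: a simply supported beam with a point load P at midspan, so delta = (P·L^3) / (48·E·I).
Convert to SI units:
  P = 78.4 kN = 78400 N
  E = 200 GPa = 2 × 10¹¹ Pa
Substitute:
  delta = (78400 × 7.02^3) / (48 × (2 × 10¹¹) × 0.000335)
  delta = 0.008434 m
Convert: delta = 0.008434 m = 8.434 mm
Final answer: delta = 8.434 mm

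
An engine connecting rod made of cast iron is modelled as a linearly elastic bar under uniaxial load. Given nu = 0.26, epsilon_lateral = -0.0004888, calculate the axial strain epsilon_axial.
Model: a linearly elastic bar under uniaxial load, so epsilon_lateral = -nu·epsilon_axial.
Solve for epsilon_axial: epsilon_axial = -epsilon_lateral / nu.
Substitute:
  epsilon_axial = -(-0.0004888) / 0.26
  epsilon_axial = 0.00188
Final answer: epsilon_axial = 0.00188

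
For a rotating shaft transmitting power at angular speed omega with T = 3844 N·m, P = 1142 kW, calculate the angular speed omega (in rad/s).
Model: a rotating shaft transmitting power at angular speed omega, so P = T·omega.
Solve for omega: omega = P / T.
Convert to SI units:
  P = 1142 kW = 1.142 × 10⁶ W
Substitute:
  omega = (1.142 × 10⁶) / 3844
  omega = 297.1 rad/s
Final answer: omega = 297.1 rad/s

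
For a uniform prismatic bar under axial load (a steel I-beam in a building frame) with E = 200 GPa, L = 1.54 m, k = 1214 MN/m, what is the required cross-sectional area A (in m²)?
Model: a uniform prismatic bar under axial load, so k = (A·E) / L.
Solve for A: A = (k·L) / E.
Convert to SI units:
  E = 200 GPa = 2 × 10¹¹ Pa
  k = 1214 MN/m = 1.214 × 10⁹ N/m
Substitute:
  A = ((1.214 × 10⁹) × 1.54) / (2 × 10¹¹)
  A = 0.009348 m²
Final answer: A = 0.009348 m²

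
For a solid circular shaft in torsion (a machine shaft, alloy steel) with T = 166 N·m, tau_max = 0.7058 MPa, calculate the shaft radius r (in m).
Model: a solid circular shaft in torsion, so tau_max = (2·T) / (π·r^3).
Solve for r: r = ((2·T) / (π·tau_max))^(1/3).
Convert to SI units:
  tau_max = 0.7058 MPa = 705800 Pa
Substitute:
  r = ((2 × 166) / (π × 705800))^(1/3)
  r = 0.0531 m
Final answer: r = 0.0531 m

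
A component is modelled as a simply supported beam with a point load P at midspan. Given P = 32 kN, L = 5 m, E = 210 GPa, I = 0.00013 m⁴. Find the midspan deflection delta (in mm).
Model: a simply supported beam with a point load P at midspan, so delta = (P·L^3) / (48·E·I).
Convert to SI units:
  P = 32 kN = 32000 N
  E = 210 GPa = 2.1 × 10¹¹ Pa
Substitute:
  delta = (32000 × 5^3) / (48 × (2.1 × 10¹¹) × 0.00013)
  delta = 0.003053 m
Convert: delta = 0.003053 m = 3.053 mm
Final answer: delta = 3.053 mm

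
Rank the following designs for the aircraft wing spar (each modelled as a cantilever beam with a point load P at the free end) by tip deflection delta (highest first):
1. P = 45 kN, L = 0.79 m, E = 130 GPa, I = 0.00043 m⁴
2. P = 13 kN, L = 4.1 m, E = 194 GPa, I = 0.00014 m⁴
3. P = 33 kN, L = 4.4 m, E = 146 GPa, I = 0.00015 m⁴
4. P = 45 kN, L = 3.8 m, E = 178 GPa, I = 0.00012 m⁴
Model: a cantilever beam with a point load P at the free end, so delta = (P·L^3) / (3·E·I) (SI units).
  Case 1: delta = (45000 × 0.79^3) / (3 × (1.3 × 10¹¹) × 0.00043) = 0.0001323 m = 0.1323 mm
  Case 2: delta = (13000 × 4.1^3) / (3 × (1.94 × 10¹¹) × 0.00014) = 0.011 m = 11 mm
  Case 3: delta = (33000 × 4.4^3) / (3 × (1.46 × 10¹¹) × 0.00015) = 0.04279 m = 42.79 mm
  Case 4: delta = (45000 × 3.8^3) / (3 × (1.78 × 10¹¹) × 0.00012) = 0.03853 m = 38.53 mm
Ordering: 42.79 mm (case 3) > 38.53 mm (case 4) > 11 mm (case 2) > 0.1323 mm (case 1)
Final answer: 3, 4, 2, 1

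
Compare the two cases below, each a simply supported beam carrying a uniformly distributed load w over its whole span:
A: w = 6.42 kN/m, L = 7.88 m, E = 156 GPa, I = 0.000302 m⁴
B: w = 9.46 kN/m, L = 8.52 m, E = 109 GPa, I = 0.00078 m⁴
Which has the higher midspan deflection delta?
Model: a simply supported beam carrying a uniformly distributed load w over its whole span, so delta = (5·w·L^4) / (384·E·I) (SI units).
  A: delta = (5 × 6420 × 7.88^4) / (384 × (1.56 × 10¹¹) × 0.000302) = 0.006841 m = 6.841 mm
  B: delta = (5 × 9460 × 8.52^4) / (384 × (1.09 × 10¹¹) × 0.00078) = 0.007634 m = 7.634 mm
7.634 mm > 6.841 mm, so B is larger.
Final answer: B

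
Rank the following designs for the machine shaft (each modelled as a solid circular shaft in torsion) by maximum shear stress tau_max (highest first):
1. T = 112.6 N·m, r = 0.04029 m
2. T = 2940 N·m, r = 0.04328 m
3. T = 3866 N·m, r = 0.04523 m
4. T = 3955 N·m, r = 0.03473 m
Model: a solid circular shaft in torsion, so tau_max = (2·T) / (π·r^3) (SI units).
  Case 1: tau_max = (2 × 112.6) / (π × 0.04029^3) = 1.096 × 10⁶ Pa = 1.096 MPa
  Case 2: tau_max = (2 × 2940) / (π × 0.04328^3) = 2.309 × 10⁷ Pa = 23.09 MPa
  Case 3: tau_max = (2 × 3866) / (π × 0.04523^3) = 2.66 × 10⁷ Pa = 26.6 MPa
  Case 4: tau_max = (2 × 3955) / (π × 0.03473^3) = 6.011 × 10⁷ Pa = 60.11 MPa
Ordering: 60.11 MPa (case 4) > 26.6 MPa (case 3) > 23.09 MPa (case 2) > 1.096 MPa (case 1)
Final answer: 4, 3, 2, 1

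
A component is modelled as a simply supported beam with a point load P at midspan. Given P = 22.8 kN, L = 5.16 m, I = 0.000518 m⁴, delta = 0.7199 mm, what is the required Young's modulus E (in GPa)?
Model: a simply supported beam with a point load P at midspan, so delta = (P·L^3) / (48·E·I).
Solve for E: E = (P·L^3) / (48·delta·I).
Convert to SI units:
  P = 22.8 kN = 22800 N
  delta = 0.7199 mm = 0.0007199 m
Substitute:
  E = (22800 × 5.16^3) / (48 × 0.0007199 × 0.000518)
  E = 1.75 × 10¹¹ Pa
Convert: E = 1.75 × 10¹¹ Pa = 175 GPa
Final answer: E = 175 GPa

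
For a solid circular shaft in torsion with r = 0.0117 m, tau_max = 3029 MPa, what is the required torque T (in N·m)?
Model: a solid circular shaft in torsion, so tau_max = (2·T) / (π·r^3).
Solve for T: T = (π·tau_max·r^3) / 2.
Convert to SI units:
  tau_max = 3029 MPa = 3.029 × 10⁹ Pa
Substitute:
  T = (π × (3.029 × 10⁹) × 0.0117^3) / 2
  T = 7620 N·m
Final answer: T = 7620 N·m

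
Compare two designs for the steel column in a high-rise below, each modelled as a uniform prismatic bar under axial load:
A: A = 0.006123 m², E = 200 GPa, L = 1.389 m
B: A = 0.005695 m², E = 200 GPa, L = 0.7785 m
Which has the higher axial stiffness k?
Model: a uniform prismatic bar under axial load, so k = (A·E) / L (SI units).
  A: k = (0.006123 × (2 × 10¹¹)) / 1.389 = 8.816 × 10⁸ N/m = 881.6 MN/m
  B: k = (0.005695 × (2 × 10¹¹)) / 0.7785 = 1.463 × 10⁹ N/m = 1463 MN/m
1463 MN/m > 881.6 MN/m, so B is larger.
Final answer: B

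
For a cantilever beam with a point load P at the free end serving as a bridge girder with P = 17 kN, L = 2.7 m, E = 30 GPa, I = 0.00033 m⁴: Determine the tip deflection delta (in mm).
Model: a cantilever beam with a point load P at the free end, so delta = (P·L^3) / (3·E·I).
Convert to SI units:
  P = 17 kN = 17000 N
  E = 30 GPa = 3 × 10¹⁰ Pa
Substitute:
  delta = (17000 × 2.7^3) / (3 × (3 × 10¹⁰) × 0.00033)
  delta = 0.01127 m
Convert: delta = 0.01127 m = 11.27 mm
Final answer: delta = 11.27 mm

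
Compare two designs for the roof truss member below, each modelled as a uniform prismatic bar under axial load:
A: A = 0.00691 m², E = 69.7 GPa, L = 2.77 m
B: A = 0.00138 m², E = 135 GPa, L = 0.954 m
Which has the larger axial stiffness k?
Model: a uniform prismatic bar under axial load, so k = (A·E) / L (SI units).
  A: k = (0.00691 × (6.97 × 10¹⁰)) / 2.77 = 1.739 × 10⁸ N/m = 173.9 MN/m
  B: k = (0.00138 × (1.35 × 10¹¹)) / 0.954 = 1.953 × 10⁸ N/m = 195.3 MN/m
195.3 MN/m > 173.9 MN/m, so B is larger.
Final answer: B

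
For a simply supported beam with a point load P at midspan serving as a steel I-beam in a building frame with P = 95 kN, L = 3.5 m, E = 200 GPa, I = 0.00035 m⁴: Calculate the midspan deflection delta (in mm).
Model: a simply supported beam with a point load P at midspan, so delta = (P·L^3) / (48·E·I).
Convert to SI units:
  P = 95 kN = 95000 N
  E = 200 GPa = 2 × 10¹¹ Pa
Substitute:
  delta = (95000 × 3.5^3) / (48 × (2 × 10¹¹) × 0.00035)
  delta = 0.001212 m
Convert: delta = 0.001212 m = 1.212 mm
Final answer: delta = 1.212 mm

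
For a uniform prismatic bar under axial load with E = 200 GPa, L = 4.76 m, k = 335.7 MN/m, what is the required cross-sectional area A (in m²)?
Model: a uniform prismatic bar under axial load, so k = (A·E) / L.
Solve for A: A = (k·L) / E.
Convert to SI units:
  E = 200 GPa = 2 × 10¹¹ Pa
  k = 335.7 MN/m = 3.357 × 10⁸ N/m
Substitute:
  A = ((3.357 × 10⁸) × 4.76) / (2 × 10¹¹)
  A = 0.00799 m²
Final answer: A = 0.00799 m²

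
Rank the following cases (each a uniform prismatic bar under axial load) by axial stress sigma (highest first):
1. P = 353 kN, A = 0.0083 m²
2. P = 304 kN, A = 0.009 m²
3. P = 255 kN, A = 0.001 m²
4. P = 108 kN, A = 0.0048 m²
Model: a uniform prismatic bar under axial load, so sigma = P / A (SI units).
  Case 1: sigma = 353000 / 0.0083 = 4.253 × 10⁷ Pa = 42.53 MPa
  Case 2: sigma = 304000 / 0.009 = 3.378 × 10⁷ Pa = 33.78 MPa
  Case 3: sigma = 255000 / 0.001 = 2.55 × 10⁸ Pa = 255 MPa
  Case 4: sigma = 108000 / 0.0048 = 2.25 × 10⁷ Pa = 22.5 MPa
Ordering: 255 MPa (case 3) > 42.53 MPa (case 1) > 33.78 MPa (case 2) > 22.5 MPa (case 4)
Final answer: 3, 1, 2, 4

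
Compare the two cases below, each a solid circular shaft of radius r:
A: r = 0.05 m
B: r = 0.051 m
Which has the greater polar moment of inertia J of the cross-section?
Model: a solid circular shaft of radius r, so J = (π·r^4) / 2 (SI units).
  A: J = (π × 0.05^4) / 2 = 9.817 × 10⁻⁶ m⁴
  B: J = (π × 0.051^4) / 2 = 1.063 × 10⁻⁵ m⁴
1.063 × 10⁻⁵ m⁴ > 9.817 × 10⁻⁶ m⁴, so B is larger.
Final answer: B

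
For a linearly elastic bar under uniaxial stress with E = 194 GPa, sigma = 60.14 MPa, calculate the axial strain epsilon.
Model: a linearly elastic bar under uniaxial stress, so sigma = E·epsilon.
Solve for epsilon: epsilon = sigma / E.
Convert to SI units:
  E = 194 GPa = 1.94 × 10¹¹ Pa
  sigma = 60.14 MPa = 6.014 × 10⁷ Pa
Substitute:
  epsilon = (6.014 × 10⁷) / (1.94 × 10¹¹)
  epsilon = 0.00031
Final answer: epsilon = 0.00031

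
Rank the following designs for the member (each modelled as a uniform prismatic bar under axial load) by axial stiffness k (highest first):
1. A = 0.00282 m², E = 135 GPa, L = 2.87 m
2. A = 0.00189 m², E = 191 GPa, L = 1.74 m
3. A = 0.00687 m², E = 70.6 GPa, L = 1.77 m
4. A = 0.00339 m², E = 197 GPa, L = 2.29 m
Model: a uniform prismatic bar under axial load, so k = (A·E) / L (SI units).
  Case 1: k = (0.00282 × (1.35 × 10¹¹)) / 2.87 = 1.326 × 10⁸ N/m = 132.6 MN/m
  Case 2: k = (0.00189 × (1.91 × 10¹¹)) / 1.74 = 2.075 × 10⁸ N/m = 207.5 MN/m
  Case 3: k = (0.00687 × (7.06 × 10¹⁰)) / 1.77 = 2.74 × 10⁸ N/m = 274 MN/m
  Case 4: k = (0.00339 × (1.97 × 10¹¹)) / 2.29 = 2.916 × 10⁸ N/m = 291.6 MN/m
Ordering: 291.6 MN/m (case 4) > 274 MN/m (case 3) > 207.5 MN/m (case 2) > 132.6 MN/m (case 1)
Final answer: 4, 3, 2, 1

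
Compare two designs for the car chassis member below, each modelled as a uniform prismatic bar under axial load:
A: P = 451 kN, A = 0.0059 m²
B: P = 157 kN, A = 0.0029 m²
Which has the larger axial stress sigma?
Model: a uniform prismatic bar under axial load, so sigma = P / A (SI units).
  A: sigma = 451000 / 0.0059 = 7.644 × 10⁷ Pa = 76.44 MPa
  B: sigma = 157000 / 0.0029 = 5.414 × 10⁷ Pa = 54.14 MPa
76.44 MPa > 54.14 MPa, so A is larger.
Final answer: A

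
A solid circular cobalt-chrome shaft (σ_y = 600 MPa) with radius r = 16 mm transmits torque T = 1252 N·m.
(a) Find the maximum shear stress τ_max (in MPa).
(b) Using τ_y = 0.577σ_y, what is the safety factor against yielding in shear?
(a) For a solid circular shaft, τ_max = T·r/J with J = π·r^4/2, i.e. τ_max = 2·T / (π·r^3). Convert r = 16 mm = 0.016 m.
  τ_max = (2 × 1252) / (π × 0.016^3) = 1.946 × 10⁸ Pa = 194.6 MPa
(b) τ_y = 0.577 × 600 = 346.2 MPa
  SF = τ_y/τ_max = 346.2 / 194.6 = 1.779
Final answer: (a) τ_max = 194.6 MPa, (b) SF = 1.779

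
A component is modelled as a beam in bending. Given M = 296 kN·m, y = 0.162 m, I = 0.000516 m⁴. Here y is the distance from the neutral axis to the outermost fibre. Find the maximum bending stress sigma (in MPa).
Model: a beam in bending, so sigma = (M·y) / I.
Convert to SI units:
  M = 296 kN·m = 296000 N·m
Substitute:
  sigma = (296000 × 0.162) / 0.000516
  sigma = 9.293 × 10⁷ Pa
Convert: sigma = 9.293 × 10⁷ Pa = 92.93 MPa
Final answer: sigma = 92.93 MPa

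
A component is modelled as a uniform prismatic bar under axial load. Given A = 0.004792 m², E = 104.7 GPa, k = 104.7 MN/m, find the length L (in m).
Model: a uniform prismatic bar under axial load, so k = (A·E) / L.
Solve for L: L = (A·E) / k.
Convert to SI units:
  E = 104.7 GPa = 1.047 × 10¹¹ Pa
  k = 104.7 MN/m = 1.047 × 10⁸ N/m
Substitute:
  L = (0.004792 × (1.047 × 10¹¹)) / (1.047 × 10⁸)
  L = 4.792 m
Final answer: L = 4.792 m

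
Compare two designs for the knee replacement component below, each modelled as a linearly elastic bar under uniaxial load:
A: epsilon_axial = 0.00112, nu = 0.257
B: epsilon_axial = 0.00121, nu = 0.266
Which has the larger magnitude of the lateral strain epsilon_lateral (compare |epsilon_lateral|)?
Model: a linearly elastic bar under uniaxial load, so epsilon_lateral = -nu·epsilon_axial (SI units).
  A: epsilon_lateral = -(0.257 × 0.00112) = -0.0002878
  B: epsilon_lateral = -(0.266 × 0.00121) = -0.0003219
|epsilon_lateral|: A = 0.0002878, B = 0.0003219, so B is larger in magnitude.
Final answer: B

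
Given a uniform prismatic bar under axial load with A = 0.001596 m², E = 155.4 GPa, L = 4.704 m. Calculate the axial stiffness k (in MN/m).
Model: a uniform prismatic bar under axial load, so k = (A·E) / L.
Convert to SI units:
  E = 155.4 GPa = 1.554 × 10¹¹ Pa
Substitute:
  k = (0.001596 × (1.554 × 10¹¹)) / 4.704
  k = 5.272 × 10⁷ N/m
Convert: k = 5.272 × 10⁷ N/m = 52.72 MN/m
Final answer: k = 52.72 MN/m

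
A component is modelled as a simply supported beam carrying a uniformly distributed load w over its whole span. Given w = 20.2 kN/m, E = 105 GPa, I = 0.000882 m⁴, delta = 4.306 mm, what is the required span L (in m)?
Model: a simply supported beam carrying a uniformly distributed load w over its whole span, so delta = (5·w·L^4) / (384·E·I).
Solve for L: L = ((384·delta·E·I) / (5·w))^(1/4).
Convert to SI units:
  w = 20.2 kN/m = 20200 N/m
  E = 105 GPa = 1.05 × 10¹¹ Pa
  delta = 4.306 mm = 0.004306 m
Substitute:
  L = ((384 × 0.004306 × (1.05 × 10¹¹) × 0.000882) / (5 × 20200))^(1/4)
  L = 6.24 m
Final answer: L = 6.24 m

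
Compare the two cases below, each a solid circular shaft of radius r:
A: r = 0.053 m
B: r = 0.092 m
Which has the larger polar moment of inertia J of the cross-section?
Model: a solid circular shaft of radius r, so J = (π·r^4) / 2 (SI units).
  A: J = (π × 0.053^4) / 2 = 1.239 × 10⁻⁵ m⁴
  B: J = (π × 0.092^4) / 2 = 0.0001125 m⁴
0.0001125 m⁴ > 1.239 × 10⁻⁵ m⁴, so B is larger.
Final answer: B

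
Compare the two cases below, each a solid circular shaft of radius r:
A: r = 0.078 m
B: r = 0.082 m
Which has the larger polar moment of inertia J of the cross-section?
Model: a solid circular shaft of radius r, so J = (π·r^4) / 2 (SI units).
  A: J = (π × 0.078^4) / 2 = 5.814 × 10⁻⁵ m⁴
  B: J = (π × 0.082^4) / 2 = 7.102 × 10⁻⁵ m⁴
7.102 × 10⁻⁵ m⁴ > 5.814 × 10⁻⁵ m⁴, so B is larger.
Final answer: B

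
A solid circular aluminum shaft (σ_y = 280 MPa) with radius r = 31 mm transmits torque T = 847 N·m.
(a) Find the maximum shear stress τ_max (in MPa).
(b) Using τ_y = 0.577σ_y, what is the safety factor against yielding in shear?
(a) For a solid circular shaft, τ_max = T·r/J with J = π·r^4/2, i.e. τ_max = 2·T / (π·r^3). Convert r = 31 mm = 0.031 m.
  τ_max = (2 × 847) / (π × 0.031^3) = 1.81 × 10⁷ Pa = 18.1 MPa
(b) τ_y = 0.577 × 280 = 161.56 MPa
  SF = τ_y/τ_max = 161.56 / 18.1 = 8.926
Final answer: (a) τ_max = 18.1 MPa, (b) SF = 8.926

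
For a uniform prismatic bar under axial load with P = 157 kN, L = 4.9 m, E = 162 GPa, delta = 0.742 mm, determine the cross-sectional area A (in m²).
Model: a uniform prismatic bar under axial load, so delta = (P·L) / (A·E).
Solve for A: A = (P·L) / (delta·E).
Convert to SI units:
  P = 157 kN = 157000 N
  E = 162 GPa = 1.62 × 10¹¹ Pa
  delta = 0.742 mm = 0.000742 m
Substitute:
  A = (157000 × 4.9) / (0.000742 × (1.62 × 10¹¹))
  A = 0.0064 m²
Final answer: A = 0.0064 m²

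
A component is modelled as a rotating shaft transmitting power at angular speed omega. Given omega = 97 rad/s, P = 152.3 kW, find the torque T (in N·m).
Model: a rotating shaft transmitting power at angular speed omega, so P = T·omega.
Solve for T: T = P / omega.
Convert to SI units:
  P = 152.3 kW = 152300 W
Substitute:
  T = 152300 / 97
  T = 1570 N·m
Final answer: T = 1570 N·m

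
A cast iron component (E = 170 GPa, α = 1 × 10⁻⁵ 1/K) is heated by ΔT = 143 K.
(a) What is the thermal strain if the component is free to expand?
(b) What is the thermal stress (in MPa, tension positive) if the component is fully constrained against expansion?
(a) Free thermal strain ε_th = α·ΔT = (1 × 10⁻⁵) × 143 = 0.00143
(b) Fully constrained, the expansion is suppressed, so σ = -E·α·ΔT. Convert E = 170 GPa = 1.7 × 10¹¹ Pa.
  σ = -(1.7 × 10¹¹) × (1 × 10⁻⁵) × 143 = -2.431 × 10⁸ Pa = -243.1 MPa (compressive)
Final answer: (a) ε_th = 0.00143, (b) σ = -243.1 MPa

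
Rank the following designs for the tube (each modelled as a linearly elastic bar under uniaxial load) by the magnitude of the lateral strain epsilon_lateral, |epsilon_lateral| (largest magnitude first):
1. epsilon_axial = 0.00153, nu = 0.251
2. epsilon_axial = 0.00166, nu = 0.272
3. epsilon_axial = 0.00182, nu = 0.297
Model: a linearly elastic bar under uniaxial load, so epsilon_lateral = -nu·epsilon_axial (SI units).
  Case 1: epsilon_lateral = -(0.251 × 0.00153) = -0.000384
  Case 2: epsilon_lateral = -(0.272 × 0.00166) = -0.0004515
  Case 3: epsilon_lateral = -(0.297 × 0.00182) = -0.0005405
Ordering by |epsilon_lateral|: 0.0005405 (case 3) > 0.0004515 (case 2) > 0.000384 (case 1)
Final answer: 3, 2, 1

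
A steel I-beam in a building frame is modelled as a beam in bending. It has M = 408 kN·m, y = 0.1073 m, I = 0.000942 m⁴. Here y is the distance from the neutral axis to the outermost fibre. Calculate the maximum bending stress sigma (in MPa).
Model: a beam in bending, so sigma = (M·y) / I.
Convert to SI units:
  M = 408 kN·m = 408000 N·m
Substitute:
  sigma = (408000 × 0.1073) / 0.000942
  sigma = 4.647 × 10⁷ Pa
Convert: sigma = 4.647 × 10⁷ Pa = 46.47 MPa
Final answer: sigma = 46.47 MPa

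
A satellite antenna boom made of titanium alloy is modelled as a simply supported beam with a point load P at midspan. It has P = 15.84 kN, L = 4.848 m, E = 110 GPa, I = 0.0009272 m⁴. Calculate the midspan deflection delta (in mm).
Model: a simply supported beam with a point load P at midspan, so delta = (P·L^3) / (48·E·I).
Convert to SI units:
  P = 15.84 kN = 15840 N
  E = 110 GPa = 1.1 × 10¹¹ Pa
Substitute:
  delta = (15840 × 4.848^3) / (48 × (1.1 × 10¹¹) × 0.0009272)
  delta = 0.0003687 m
Convert: delta = 0.0003687 m = 0.3687 mm
Final answer: delta = 0.3687 mm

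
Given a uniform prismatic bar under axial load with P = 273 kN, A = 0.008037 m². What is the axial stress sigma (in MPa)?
Model: a uniform prismatic bar under axial load, so sigma = P / A.
Convert to SI units:
  P = 273 kN = 273000 N
Substitute:
  sigma = 273000 / 0.008037
  sigma = 3.397 × 10⁷ Pa
Convert: sigma = 3.397 × 10⁷ Pa = 33.97 MPa
Final answer: sigma = 33.97 MPa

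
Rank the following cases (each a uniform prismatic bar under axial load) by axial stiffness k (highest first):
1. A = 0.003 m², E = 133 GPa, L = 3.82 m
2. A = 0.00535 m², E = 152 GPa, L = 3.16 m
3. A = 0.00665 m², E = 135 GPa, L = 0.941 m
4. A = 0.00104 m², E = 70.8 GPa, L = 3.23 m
Model: a uniform prismatic bar under axial load, so k = (A·E) / L (SI units).
  Case 1: k = (0.003 × (1.33 × 10¹¹)) / 3.82 = 1.045 × 10⁸ N/m = 104.5 MN/m
  Case 2: k = (0.00535 × (1.52 × 10¹¹)) / 3.16 = 2.573 × 10⁸ N/m = 257.3 MN/m
  Case 3: k = (0.00665 × (1.35 × 10¹¹)) / 0.941 = 9.54 × 10⁸ N/m = 954 MN/m
  Case 4: k = (0.00104 × (7.08 × 10¹⁰)) / 3.23 = 2.28 × 10⁷ N/m = 22.8 MN/m
Ordering: 954 MN/m (case 3) > 257.3 MN/m (case 2) > 104.5 MN/m (case 1) > 22.8 MN/m (case 4)
Final answer: 3, 2, 1, 4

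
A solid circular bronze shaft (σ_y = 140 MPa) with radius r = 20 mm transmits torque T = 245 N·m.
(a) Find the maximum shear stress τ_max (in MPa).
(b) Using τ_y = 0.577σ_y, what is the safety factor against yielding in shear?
(a) For a solid circular shaft, τ_max = T·r/J with J = π·r^4/2, i.e. τ_max = 2·T / (π·r^3). Convert r = 20 mm = 0.02 m.
  τ_max = (2 × 245) / (π × 0.02^3) = 1.95 × 10⁷ Pa = 19.5 MPa
(b) τ_y = 0.577 × 140 = 80.78 MPa
  SF = τ_y/τ_max = 80.78 / 19.5 = 4.143
Final answer: (a) τ_max = 19.5 MPa, (b) SF = 4.143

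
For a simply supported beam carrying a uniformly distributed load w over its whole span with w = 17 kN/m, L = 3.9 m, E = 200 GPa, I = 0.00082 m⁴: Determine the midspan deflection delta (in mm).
Model: a simply supported beam carrying a uniformly distributed load w over its whole span, so delta = (5·w·L^4) / (384·E·I).
Convert to SI units:
  w = 17 kN/m = 17000 N/m
  E = 200 GPa = 2 × 10¹¹ Pa
Substitute:
  delta = (5 × 17000 × 3.9^4) / (384 × (2 × 10¹¹) × 0.00082)
  delta = 0.0003122 m
Convert: delta = 0.0003122 m = 0.3122 mm
Final answer: delta = 0.3122 mm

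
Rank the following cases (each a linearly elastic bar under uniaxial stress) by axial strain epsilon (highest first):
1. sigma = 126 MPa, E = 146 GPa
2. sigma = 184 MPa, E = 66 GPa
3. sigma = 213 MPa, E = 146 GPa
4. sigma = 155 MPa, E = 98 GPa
Model: a linearly elastic bar under uniaxial stress, so epsilon = sigma / E (SI units).
  Case 1: epsilon = (1.26 × 10⁸) / (1.46 × 10¹¹) = 0.000863
  Case 2: epsilon = (1.84 × 10⁸) / (6.6 × 10¹⁰) = 0.002788
  Case 3: epsilon = (2.13 × 10⁸) / (1.46 × 10¹¹) = 0.001459
  Case 4: epsilon = (1.55 × 10⁸) / (9.8 × 10¹⁰) = 0.001582
Ordering: 0.002788 (case 2) > 0.001582 (case 4) > 0.001459 (case 3) > 0.000863 (case 1)
Final answer: 2, 4, 3, 1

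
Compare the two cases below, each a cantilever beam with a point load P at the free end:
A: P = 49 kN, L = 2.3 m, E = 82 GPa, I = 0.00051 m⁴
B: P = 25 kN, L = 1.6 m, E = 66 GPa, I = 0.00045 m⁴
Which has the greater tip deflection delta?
Model: a cantilever beam with a point load P at the free end, so delta = (P·L^3) / (3·E·I) (SI units).
  A: delta = (49000 × 2.3^3) / (3 × (8.2 × 10¹⁰) × 0.00051) = 0.004752 m = 4.752 mm
  B: delta = (25000 × 1.6^3) / (3 × (6.6 × 10¹⁰) × 0.00045) = 0.001149 m = 1.149 mm
4.752 mm > 1.149 mm, so A is larger.
Final answer: A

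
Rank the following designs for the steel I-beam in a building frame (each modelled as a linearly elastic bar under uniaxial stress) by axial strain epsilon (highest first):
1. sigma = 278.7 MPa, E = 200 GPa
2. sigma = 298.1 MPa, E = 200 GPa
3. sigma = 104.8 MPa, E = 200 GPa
Model: a linearly elastic bar under uniaxial stress, so epsilon = sigma / E (SI units).
  Case 1: epsilon = (2.787 × 10⁸) / (2 × 10¹¹) = 0.001393
  Case 2: epsilon = (2.981 × 10⁸) / (2 × 10¹¹) = 0.00149
  Case 3: epsilon = (1.048 × 10⁸) / (2 × 10¹¹) = 0.000524
Ordering: 0.00149 (case 2) > 0.001393 (case 1) > 0.000524 (case 3)
Final answer: 2, 1, 3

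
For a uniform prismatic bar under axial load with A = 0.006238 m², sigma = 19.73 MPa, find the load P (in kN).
Model: a uniform prismatic bar under axial load, so sigma = P / A.
Solve for P: P = sigma·A.
Convert to SI units:
  sigma = 19.73 MPa = 1.973 × 10⁷ Pa
Substitute:
  P = (1.973 × 10⁷) × 0.006238
  P = 123100 N
Convert: P = 123100 N = 123.1 kN
Final answer: P = 123.1 kN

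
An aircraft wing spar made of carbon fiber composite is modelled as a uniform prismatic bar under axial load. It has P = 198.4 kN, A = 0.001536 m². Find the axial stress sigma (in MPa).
Model: a uniform prismatic bar under axial load, so sigma = P / A.
Convert to SI units:
  P = 198.4 kN = 198400 N
Substitute:
  sigma = 198400 / 0.001536
  sigma = 1.292 × 10⁸ Pa
Convert: sigma = 1.292 × 10⁸ Pa = 129.2 MPa
Final answer: sigma = 129.2 MPa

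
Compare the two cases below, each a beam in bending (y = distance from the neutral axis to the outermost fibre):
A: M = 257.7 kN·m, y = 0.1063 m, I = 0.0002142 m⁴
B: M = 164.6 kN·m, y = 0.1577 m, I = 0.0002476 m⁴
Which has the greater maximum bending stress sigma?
Model: a beam in bending (y = distance from the neutral axis to the outermost fibre), so sigma = (M·y) / I (SI units).
  A: sigma = (257700 × 0.1063) / 0.0002142 = 1.279 × 10⁸ Pa = 127.9 MPa
  B: sigma = (164600 × 0.1577) / 0.0002476 = 1.048 × 10⁸ Pa = 104.8 MPa
127.9 MPa > 104.8 MPa, so A is larger.
Final answer: A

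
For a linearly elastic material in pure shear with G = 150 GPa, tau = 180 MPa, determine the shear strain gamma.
Model: a linearly elastic material in pure shear, so tau = G·gamma.
Solve for gamma: gamma = tau / G.
Convert to SI units:
  G = 150 GPa = 1.5 × 10¹¹ Pa
  tau = 180 MPa = 1.8 × 10⁸ Pa
Substitute:
  gamma = (1.8 × 10⁸) / (1.5 × 10¹¹)
  gamma = 0.0012
Final answer: gamma = 0.0012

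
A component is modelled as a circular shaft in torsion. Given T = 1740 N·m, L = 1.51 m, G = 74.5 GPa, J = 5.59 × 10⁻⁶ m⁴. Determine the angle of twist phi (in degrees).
Model: a circular shaft in torsion, so phi = (T·L) / (G·J).
Convert to SI units:
  G = 74.5 GPa = 7.45 × 10¹⁰ Pa
Substitute:
  phi = (1740 × 1.51) / ((7.45 × 10¹⁰) × (5.59 × 10⁻⁶))
  phi = 0.006309 rad
Convert to degrees: phi = 0.006309 × 180/π = 0.3615°
Final answer: phi = 0.3615°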